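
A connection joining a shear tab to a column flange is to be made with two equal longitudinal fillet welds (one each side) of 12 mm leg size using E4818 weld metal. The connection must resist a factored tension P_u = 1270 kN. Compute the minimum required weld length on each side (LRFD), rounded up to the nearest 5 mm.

E48XX → F_EXX = 480 MPa.
Throat t_e = 0.707 × 12 = 8.484 mm.
φr_n = 0.75 × 0.6 × 480 × 8.484 × 10⁻³ = 1.833 kN/mm.
L_req = P_u / φr_n = 1270 / 1.833 = 693 mm total.
Per side: 693 / 2 = 346.5 mm.
Round up → use L = 350 mm on each side.

L = 350 mm on each side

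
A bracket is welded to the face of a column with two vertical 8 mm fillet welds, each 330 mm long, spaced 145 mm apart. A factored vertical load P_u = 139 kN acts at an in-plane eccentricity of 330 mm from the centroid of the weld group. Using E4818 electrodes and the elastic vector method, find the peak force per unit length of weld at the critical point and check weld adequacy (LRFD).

E48XX → F_EXX = 480 MPa.
Total weld length L_w = 660 mm. Treat welds as unit-width lines.
Polar moment about centroid: J = 2[d³/12 + d(b/2)²] = 2[330³/12 + 330×72.5²] = 9459000 mm³.
Direct shear f_v = P/L_w = 139×10³ / 660 = 210.6 N/mm (vertical).
Torsion M = P·e = 139×10³ × 330 = 45870000 N·mm.
Critical point at (x, y) = (72.5, 165) from centroid. f_tx = M·y/J = 800.2 N/mm; f_ty = M·x/J = 351.6 N/mm.
Resultant f_max = √[f_tx² + (f_v + f_ty)²] = √[800.2² + (210.6 + 351.6)²] = 977.9 N/mm.
Capacity per unit length: φr_n = 0.75 × 0.6 × 480 × (0.707 × 8) = 1222 N/mm.
977.9 ≤ 1222 → adequate.

f_max ≈ 978 N/mm; adequate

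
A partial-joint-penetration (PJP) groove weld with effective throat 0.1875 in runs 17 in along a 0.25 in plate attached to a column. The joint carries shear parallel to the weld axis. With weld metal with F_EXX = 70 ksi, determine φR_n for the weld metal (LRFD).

Effective throat (given) t_e = 0.1875 in.
A_we = 0.1875 × 17 = 3.188 in².
F_nw = 0.6 F_EXX = 42 ksi.
φR_n = 0.75 × 42 × 3.188 = 100.4 kip.

φR_n ≈ 100 kip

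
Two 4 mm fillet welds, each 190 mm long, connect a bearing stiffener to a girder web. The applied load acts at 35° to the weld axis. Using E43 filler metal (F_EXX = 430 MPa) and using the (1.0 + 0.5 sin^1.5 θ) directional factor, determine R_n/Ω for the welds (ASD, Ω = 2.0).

R_n/Ω ≈ 169 kN

t_e = 0.707 × 4 = 2.828 mm; A_we = 2.828 × 380 = 1075 mm².
Directional factor: 1.0 + 0.5 sin^1.5(35°) = 1.217.
F_nw = 0.6 × 430 × 1.217 = 314 MPa.
R_n/Ω = (314 × 1075) / 2.0 × 10⁻³ = 168.7 kN.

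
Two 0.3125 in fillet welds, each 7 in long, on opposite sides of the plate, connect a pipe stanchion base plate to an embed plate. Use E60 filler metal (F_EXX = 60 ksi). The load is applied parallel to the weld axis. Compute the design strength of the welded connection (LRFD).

φR_n ≈ 83.5 kips

Effective throat t_e = 0.707 × 0.3125 = 0.2209 in.
Total length L = 14 in; A_we = 0.2209 × 14 = 3.093 in².
F_nw = 0.6 F_EXX = 0.6 × 60 = 36 ksi.
φR_n = 0.75 × 36 × 3.093 = 83.51 kips.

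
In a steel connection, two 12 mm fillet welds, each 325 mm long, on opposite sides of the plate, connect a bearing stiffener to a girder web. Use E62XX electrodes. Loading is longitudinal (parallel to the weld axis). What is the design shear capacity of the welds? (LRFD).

E62XX → F_EXX = 620 MPa.
Effective throat t_e = 0.707 × 12 = 8.484 mm.
Total length L = 650 mm; A_we = 8.484 × 650 = 5515 mm².
F_nw = 0.6 F_EXX = 0.6 × 620 = 372 MPa.
φR_n = 0.75 × 372 × 5515 × 10⁻³ = 1539 kN.

φR_n ≈ 1540 kN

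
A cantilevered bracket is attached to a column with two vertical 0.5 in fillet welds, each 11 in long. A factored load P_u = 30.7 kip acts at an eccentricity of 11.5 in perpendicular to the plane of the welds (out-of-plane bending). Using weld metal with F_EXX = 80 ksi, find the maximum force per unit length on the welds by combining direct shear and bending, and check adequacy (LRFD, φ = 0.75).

f_max ≈ 8.86 kip/in; adequate

L_w = 2 × 11 = 22 in; section modulus (unit throat) S = 2 × L²/6 = 40.33 in².
Direct shear f_v = P/L_w = 30.7/22 = 1.395 kip/in.
Moment M = P × e = 30.7 × 11.5 = 353.05 kip·in; bending f_b = M/S = 8.753 kip/in.
f_max = √(f_v² + f_b²) = √(1.395² + 8.753²) = 8.864 kip/in.
φr_n = 0.75 × 0.6 × 80 × (0.707 × 0.5) = 12.73 kip/in → adequate.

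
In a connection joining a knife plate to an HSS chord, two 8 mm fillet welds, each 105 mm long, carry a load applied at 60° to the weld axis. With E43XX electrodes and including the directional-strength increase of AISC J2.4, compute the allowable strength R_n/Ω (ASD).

E43XX → F_EXX = 430 MPa.
t_e = 0.707 × 8 = 5.656 mm; A_we = 5.656 × 210 = 1188 mm².
Directional factor: 1.0 + 0.5 sin^1.5(60°) = 1.403.
F_nw = 0.6 × 430 × 1.403 = 362 MPa.
R_n/Ω = (362 × 1188) / 2.0 × 10⁻³ = 215 kN.

R_n/Ω ≈ 215 kN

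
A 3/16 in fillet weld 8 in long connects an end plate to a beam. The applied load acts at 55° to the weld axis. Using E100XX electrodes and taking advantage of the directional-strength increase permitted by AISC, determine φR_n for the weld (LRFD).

E100XX → F_EXX = 100 ksi.
t_e = 0.707 × 0.1875 = 0.1326 in; A_we = 0.1326 × 8 = 1.06 in².
Directional factor: 1.0 + 0.5 sin^1.5(55°) = 1.371.
F_nw = 0.6 × 100 × 1.371 = 82.24 ksi.
φR_n = 0.75 × 82.24 × 1.06 = 65.41 kip.

φR_n ≈ 65.4 kip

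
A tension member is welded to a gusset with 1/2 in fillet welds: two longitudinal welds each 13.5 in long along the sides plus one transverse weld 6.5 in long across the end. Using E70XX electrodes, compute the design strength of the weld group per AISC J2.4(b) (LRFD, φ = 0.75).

φR_n ≈ 373 kip

E70XX → F_EXX = 70 ksi.
t_e = 0.707 × 0.5 = 0.3535 in.
R_nwl = 0.6 × 70 × 0.3535 × 27 = 400.9 kip (longitudinal, 2 welds).
R_nwt = 0.6 × 70 × 0.3535 × 6.5 = 96.51 kip (transverse, base value).
(i) R_nwl + R_nwt = 497.4 kip; (ii) 0.85 R_nwl + 1.5 R_nwt = 485.5 kip.
R_n = max = 497.4 kip [governs: (i)]; φR_n = 373 kip.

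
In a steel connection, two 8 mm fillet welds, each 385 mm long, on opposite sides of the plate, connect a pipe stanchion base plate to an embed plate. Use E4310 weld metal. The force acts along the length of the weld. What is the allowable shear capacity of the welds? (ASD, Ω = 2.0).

E43XX → F_EXX = 430 MPa.
Effective throat t_e = 0.707 × 8 = 5.656 mm.
Total length L = 770 mm; A_we = 5.656 × 770 = 4355 mm².
F_nw = 0.6 F_EXX = 0.6 × 430 = 258 MPa.
R_n = 258 × 4355 × 10⁻³ = 1124 kN; R_n/Ω = 1124/2.0 = 561.8 kN.

R_n/Ω ≈ 562 kN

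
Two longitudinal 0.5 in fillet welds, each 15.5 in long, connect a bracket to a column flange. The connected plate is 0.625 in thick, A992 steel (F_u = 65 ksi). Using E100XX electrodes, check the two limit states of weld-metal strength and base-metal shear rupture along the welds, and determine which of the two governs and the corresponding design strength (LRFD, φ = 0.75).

E100XX → F_EXX = 100 ksi.
t_e = 0.707 × 0.5 = 0.3535 in; L = 31 in.
Weld metal: φR_n = 0.75 × 0.6 × 100 × 0.3535 × 31 = 493.1 kips.
Base metal (shear rupture): φR_n = 0.75 × 0.6 × 65 × 0.625 × 31 = 566.7 kips.
Governing: weld metal.

φR_n ≈ 493 kips (weld metal governs)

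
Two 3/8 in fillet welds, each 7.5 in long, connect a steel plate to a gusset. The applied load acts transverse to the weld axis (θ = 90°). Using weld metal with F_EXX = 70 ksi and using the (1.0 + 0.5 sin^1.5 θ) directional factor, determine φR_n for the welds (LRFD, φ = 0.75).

t_e = 0.707 × 0.375 = 0.2651 in; A_we = 0.2651 × 15 = 3.977 in².
Directional factor: 1.0 + 0.5 sin^1.5(90°) = 1.5.
F_nw = 0.6 × 70 × 1.5 = 63 ksi.
φR_n = 0.75 × 63 × 3.977 = 187.9 kips.

φR_n ≈ 188 kips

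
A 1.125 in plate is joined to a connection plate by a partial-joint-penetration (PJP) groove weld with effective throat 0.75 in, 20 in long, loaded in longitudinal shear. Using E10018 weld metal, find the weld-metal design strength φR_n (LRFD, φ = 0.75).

φR_n ≈ 675 kip

E100XX → F_EXX = 100 ksi.
Effective throat (given) t_e = 0.75 in.
A_we = 0.75 × 20 = 15 in².
F_nw = 0.6 F_EXX = 60 ksi.
φR_n = 0.75 × 60 × 15 = 675 kip.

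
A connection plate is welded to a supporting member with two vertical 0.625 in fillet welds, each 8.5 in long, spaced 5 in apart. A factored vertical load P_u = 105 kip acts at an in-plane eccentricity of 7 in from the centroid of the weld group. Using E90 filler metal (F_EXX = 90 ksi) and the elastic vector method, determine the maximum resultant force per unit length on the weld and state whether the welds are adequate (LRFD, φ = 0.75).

Total weld length L_w = 17 in. Treat welds as unit-width lines.
Polar moment about centroid: J = 2[d³/12 + d(b/2)²] = 2[8.5³/12 + 8.5×2.5²] = 208.6 in³.
Direct shear f_v = P/L_w = 105 / 17 = 6.176 kip/in (vertical).
Torsion M = P·e = 105 × 7 = 735 kip·in.
Critical point at (x, y) = (2.5, 4.25) from centroid. f_tx = M·y/J = 14.97 kip/in; f_ty = M·x/J = 8.809 kip/in.
Resultant f_max = √[f_tx² + (f_v + f_ty)²] = √[14.97² + (6.176 + 8.809)²] = 21.18 kip/in.
Capacity per unit length: φr_n = 0.75 × 0.6 × 90 × (0.707 × 0.625) = 17.9 kip/in.
21.18 > 17.9 → NOT adequate.

f_max ≈ 21.2 kip/in; NOT adequate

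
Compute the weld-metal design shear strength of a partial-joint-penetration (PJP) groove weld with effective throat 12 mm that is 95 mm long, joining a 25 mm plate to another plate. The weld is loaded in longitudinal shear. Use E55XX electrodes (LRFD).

E55XX → F_EXX = 550 MPa.
Effective throat (given) t_e = 12 mm.
A_we = 12 × 95 = 1140 mm².
F_nw = 0.6 F_EXX = 330 MPa.
φR_n = 0.75 × 330 × 1140 × 10⁻³ = 282.1 kN.

φR_n ≈ 282 kN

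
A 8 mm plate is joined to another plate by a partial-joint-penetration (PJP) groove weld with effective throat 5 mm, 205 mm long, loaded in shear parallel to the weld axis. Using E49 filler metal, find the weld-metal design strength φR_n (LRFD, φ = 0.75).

E49XX → F_EXX = 490 MPa.
Effective throat (given) t_e = 5 mm.
A_we = 5 × 205 = 1025 mm².
F_nw = 0.6 F_EXX = 294 MPa.
φR_n = 0.75 × 294 × 1025 × 10⁻³ = 226 kN.

φR_n ≈ 226 kN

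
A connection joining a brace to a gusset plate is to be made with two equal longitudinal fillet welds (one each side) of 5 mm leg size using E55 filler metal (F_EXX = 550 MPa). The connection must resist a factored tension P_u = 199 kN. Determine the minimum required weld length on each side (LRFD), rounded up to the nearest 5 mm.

Throat t_e = 0.707 × 5 = 3.535 mm.
φr_n = 0.75 × 0.6 × 550 × 3.535 × 10⁻³ = 0.8749 kN/mm.
L_req = P_u / φr_n = 199 / 0.8749 = 227.5 mm total.
Per side: 227.5 / 2 = 113.7 mm.
Round up → use L = 115 mm on each side.

L = 115 mm on each side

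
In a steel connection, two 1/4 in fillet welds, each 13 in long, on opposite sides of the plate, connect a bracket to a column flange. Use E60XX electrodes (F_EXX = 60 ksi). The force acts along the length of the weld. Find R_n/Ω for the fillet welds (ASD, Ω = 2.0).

R_n/Ω ≈ 82.7 kip

Effective throat t_e = 0.707 × 0.25 = 0.1767 in.
Total length L = 26 in; A_we = 0.1767 × 26 = 4.595 in².
F_nw = 0.6 F_EXX = 0.6 × 60 = 36 ksi.
R_n = 36 × 4.595 = 165.4 kip; R_n/Ω = 165.4/2.0 = 82.72 kip.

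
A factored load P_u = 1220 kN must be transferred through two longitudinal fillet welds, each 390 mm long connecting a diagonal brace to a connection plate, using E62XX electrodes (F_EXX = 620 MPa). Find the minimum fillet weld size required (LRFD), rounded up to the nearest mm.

Total weld length L = 780 mm.
Required throat t_e = P_u / (φ × 0.6 F_EXX × L) = 1220 / (0.75 × 0.6 × 620 × 780 × 10⁻³) = 5.606 mm.
Required leg w = t_e / 0.707 = 7.929 mm → use 8 mm.

w = 8 mm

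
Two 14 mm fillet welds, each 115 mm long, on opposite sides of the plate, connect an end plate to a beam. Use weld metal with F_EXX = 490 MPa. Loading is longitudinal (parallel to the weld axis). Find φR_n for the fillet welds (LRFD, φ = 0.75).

φR_n ≈ 502 kN

Effective throat t_e = 0.707 × 14 = 9.898 mm.
Total length L = 230 mm; A_we = 9.898 × 230 = 2277 mm².
F_nw = 0.6 F_EXX = 0.6 × 490 = 294 MPa.
φR_n = 0.75 × 294 × 2277 × 10⁻³ = 502 kN.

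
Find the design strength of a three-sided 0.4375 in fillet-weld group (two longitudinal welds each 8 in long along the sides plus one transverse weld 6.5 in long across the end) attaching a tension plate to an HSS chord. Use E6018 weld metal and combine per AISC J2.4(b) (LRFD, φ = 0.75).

E60XX → F_EXX = 60 ksi.
t_e = 0.707 × 0.4375 = 0.3093 in.
R_nwl = 0.6 × 60 × 0.3093 × 16 = 178.2 kips (longitudinal, 2 welds).
R_nwt = 0.6 × 60 × 0.3093 × 6.5 = 72.38 kips (transverse, base value).
(i) R_nwl + R_nwt = 250.5 kips; (ii) 0.85 R_nwl + 1.5 R_nwt = 260 kips.
R_n = max = 260 kips [governs: (ii)]; φR_n = 195 kips.

φR_n ≈ 195 kips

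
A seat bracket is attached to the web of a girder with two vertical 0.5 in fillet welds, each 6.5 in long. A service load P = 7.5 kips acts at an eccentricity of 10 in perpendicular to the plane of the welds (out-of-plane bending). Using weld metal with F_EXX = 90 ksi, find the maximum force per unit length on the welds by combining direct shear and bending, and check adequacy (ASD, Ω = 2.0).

L_w = 2 × 6.5 = 13 in; section modulus (unit throat) S = 2 × L²/6 = 14.08 in².
Direct shear f_v = P/L_w = 7.5/13 = 0.5769 kip/in.
Moment M = P × e = 7.5 × 10 = 75 kip·in; bending f_b = M/S = 5.325 kip/in.
f_max = √(f_v² + f_b²) = √(0.5769² + 5.325²) = 5.357 kip/in.
r_n/Ω = (1/2.0) × 0.6 × 90 × (0.707 × 0.5) = 9.544 kip/in → adequate.

f_max ≈ 5.36 kip/in; adequate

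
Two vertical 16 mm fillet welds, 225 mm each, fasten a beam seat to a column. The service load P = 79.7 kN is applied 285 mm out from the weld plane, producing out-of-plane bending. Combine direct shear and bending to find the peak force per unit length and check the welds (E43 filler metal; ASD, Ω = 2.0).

E43XX → F_EXX = 430 MPa.
L_w = 2 × 225 = 450 mm; section modulus (unit throat) S = 2 × L²/6 = 16880 mm².
Direct shear f_v = P/L_w = 79.7×10³/450 = 177.1 N/mm.
Moment M = P × e = 79.7×10³ × 285 = 22714000 N·mm; bending f_b = M/S = 1346 N/mm.
f_max = √(f_v² + f_b²) = √(177.1² + 1346²) = 1358 N/mm.
r_n/Ω = (1/2.0) × 0.6 × 430 × (0.707 × 16) = 1459 N/mm → adequate.

f_max ≈ 1360 N/mm; adequate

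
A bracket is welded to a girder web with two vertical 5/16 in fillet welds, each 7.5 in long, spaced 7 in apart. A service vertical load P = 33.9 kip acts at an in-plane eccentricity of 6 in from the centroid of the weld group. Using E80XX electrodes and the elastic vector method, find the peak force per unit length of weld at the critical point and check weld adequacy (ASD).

f_max ≈ 5.89 kip/in; NOT adequate

E80XX → F_EXX = 80 ksi.
Total weld length L_w = 15 in. Treat welds as unit-width lines.
Polar moment about centroid: J = 2[d³/12 + d(b/2)²] = 2[7.5³/12 + 7.5×3.5²] = 254.1 in³.
Direct shear f_v = P/L_w = 33.9 / 15 = 2.26 kip/in (vertical).
Torsion M = P·e = 33.9 × 6 = 203.4 kip·in.
Critical point at (x, y) = (3.5, 3.75) from centroid. f_tx = M·y/J = 3.002 kip/in; f_ty = M·x/J = 2.802 kip/in.
Resultant f_max = √[f_tx² + (f_v + f_ty)²] = √[3.002² + (2.26 + 2.802)²] = 5.885 kip/in.
Capacity per unit length: r_n/Ω = (1/2.0) × 0.6 × 80 × (0.707 × 0.3125) = 5.302 kip/in.
5.885 > 5.302 → NOT adequate.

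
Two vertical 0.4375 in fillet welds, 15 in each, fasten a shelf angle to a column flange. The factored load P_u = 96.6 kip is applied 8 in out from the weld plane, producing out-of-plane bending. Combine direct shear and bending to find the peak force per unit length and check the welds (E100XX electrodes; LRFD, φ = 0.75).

E100XX → F_EXX = 100 ksi.
L_w = 2 × 15 = 30 in; section modulus (unit throat) S = 2 × L²/6 = 75 in².
Direct shear f_v = P/L_w = 96.6/30 = 3.22 kip/in.
Moment M = P × e = 96.6 × 8 = 772.8 kip·in; bending f_b = M/S = 10.3 kip/in.
f_max = √(f_v² + f_b²) = √(3.22² + 10.3²) = 10.8 kip/in.
φr_n = 0.75 × 0.6 × 100 × (0.707 × 0.4375) = 13.92 kip/in → adequate.

f_max ≈ 10.8 kip/in; adequate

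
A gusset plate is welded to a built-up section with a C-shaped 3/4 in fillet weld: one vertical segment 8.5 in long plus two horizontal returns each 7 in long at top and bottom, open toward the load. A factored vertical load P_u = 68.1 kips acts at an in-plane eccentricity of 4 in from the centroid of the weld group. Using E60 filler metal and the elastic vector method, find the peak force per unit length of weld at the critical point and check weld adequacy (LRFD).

f_max ≈ 6.69 kip/in; adequate

E60XX → F_EXX = 60 ksi.
Total weld length L_w = 22.5 in. Treat welds as unit-width lines.
Centroid: x̄ = 2×7×3.5 / 22.5 = 2.178 in from the vertical weld.
Polar moment about centroid: J = I_x + I_y = [8.5³/12 + 2×7×4.25²] + [8.5×2.178² + 2(7³/12 + 7×1.322²)] = 426 in³.
Direct shear f_v = P/L_w = 68.1 / 22.5 = 3.027 kip/in (vertical).
Torsion M = P·e = 68.1 × 4 = 272.4 kip·in.
Critical point at (x, y) = (4.822, 4.25) from centroid. f_tx = M·y/J = 2.718 kip/in; f_ty = M·x/J = 3.083 kip/in.
Resultant f_max = √[f_tx² + (f_v + f_ty)²] = √[2.718² + (3.027 + 3.083)²] = 6.687 kip/in.
Capacity per unit length: φr_n = 0.75 × 0.6 × 60 × (0.707 × 0.75) = 14.32 kip/in.
6.687 ≤ 14.32 → adequate.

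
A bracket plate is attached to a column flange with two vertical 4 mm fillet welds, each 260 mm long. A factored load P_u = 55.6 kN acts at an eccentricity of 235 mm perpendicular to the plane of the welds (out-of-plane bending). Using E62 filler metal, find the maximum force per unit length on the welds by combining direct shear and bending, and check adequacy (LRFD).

f_max ≈ 590 N/mm; adequate

E62XX → F_EXX = 620 MPa.
L_w = 2 × 260 = 520 mm; section modulus (unit throat) S = 2 × L²/6 = 22530 mm².
Direct shear f_v = P/L_w = 55.6×10³/520 = 106.9 N/mm.
Moment M = P × e = 55.6×10³ × 235 = 13066000 N·mm; bending f_b = M/S = 579.9 N/mm.
f_max = √(f_v² + f_b²) = √(106.9² + 579.9²) = 589.6 N/mm.
φr_n = 0.75 × 0.6 × 620 × (0.707 × 4) = 789 N/mm → adequate.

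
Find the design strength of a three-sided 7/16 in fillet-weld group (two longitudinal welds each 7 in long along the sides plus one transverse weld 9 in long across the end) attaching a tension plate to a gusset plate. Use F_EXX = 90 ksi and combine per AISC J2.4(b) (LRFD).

t_e = 0.707 × 0.4375 = 0.3093 in.
R_nwl = 0.6 × 90 × 0.3093 × 14 = 233.8 kips (longitudinal, 2 welds).
R_nwt = 0.6 × 90 × 0.3093 × 9 = 150.3 kips (transverse, base value).
(i) R_nwl + R_nwt = 384.2 kips; (ii) 0.85 R_nwl + 1.5 R_nwt = 424.3 kips.
R_n = max = 424.3 kips [governs: (ii)]; φR_n = 318.2 kips.

φR_n ≈ 318 kips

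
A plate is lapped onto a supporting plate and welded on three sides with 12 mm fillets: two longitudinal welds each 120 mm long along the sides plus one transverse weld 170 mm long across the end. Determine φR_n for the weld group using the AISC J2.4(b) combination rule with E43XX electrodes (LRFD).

E43XX → F_EXX = 430 MPa.
t_e = 0.707 × 12 = 8.484 mm.
R_nwl = 0.6 × 430 × 8.484 × 240 × 10⁻³ = 525.3 kN (longitudinal, 2 welds).
R_nwt = 0.6 × 430 × 8.484 × 170 × 10⁻³ = 372.1 kN (transverse, base value).
(i) R_nwl + R_nwt = 897.4 kN; (ii) 0.85 R_nwl + 1.5 R_nwt = 1005 kN.
R_n = max = 1005 kN [governs: (ii)]; φR_n = 753.5 kN.

φR_n ≈ 754 kN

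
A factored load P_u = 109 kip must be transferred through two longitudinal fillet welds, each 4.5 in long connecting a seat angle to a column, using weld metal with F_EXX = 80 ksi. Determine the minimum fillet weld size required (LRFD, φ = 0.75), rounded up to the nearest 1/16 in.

w = 1/2 in

Total weld length L = 9 in.
Required throat t_e = P_u / (φ × 0.6 F_EXX × L) = 109 / (0.75 × 0.6 × 80 × 9) = 0.3364 in.
Required leg w = t_e / 0.707 = 0.4758 in → use 1/2 in.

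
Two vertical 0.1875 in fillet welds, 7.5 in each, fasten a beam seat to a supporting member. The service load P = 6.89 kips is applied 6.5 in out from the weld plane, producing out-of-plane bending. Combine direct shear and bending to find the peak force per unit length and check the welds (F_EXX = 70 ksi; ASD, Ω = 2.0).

f_max ≈ 2.43 kip/in; adequate

L_w = 2 × 7.5 = 15 in; section modulus (unit throat) S = 2 × L²/6 = 18.75 in².
Direct shear f_v = P/L_w = 6.89/15 = 0.4593 kip/in.
Moment M = P × e = 6.89 × 6.5 = 44.785 kip·in; bending f_b = M/S = 2.389 kip/in.
f_max = √(f_v² + f_b²) = √(0.4593² + 2.389²) = 2.432 kip/in.
r_n/Ω = (1/2.0) × 0.6 × 70 × (0.707 × 0.1875) = 2.784 kip/in → adequate.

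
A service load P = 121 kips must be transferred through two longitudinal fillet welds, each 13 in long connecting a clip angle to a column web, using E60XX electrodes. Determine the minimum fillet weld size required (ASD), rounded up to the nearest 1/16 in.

w = 3/8 in

E60XX → F_EXX = 60 ksi.
Total weld length L = 26 in.
Required throat t_e = P × Ω / (0.6 F_EXX × L) = 121 × 2.0 / (0.6 × 60 × 26) = 0.2585 in.
Required leg w = t_e / 0.707 = 0.3657 in → use 3/8 in.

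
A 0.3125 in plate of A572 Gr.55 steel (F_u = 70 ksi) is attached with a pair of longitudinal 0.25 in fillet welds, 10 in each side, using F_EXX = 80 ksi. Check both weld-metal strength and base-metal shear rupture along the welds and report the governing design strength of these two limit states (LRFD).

t_e = 0.707 × 0.25 = 0.1767 in; L = 20 in.
Weld metal: φR_n = 0.75 × 0.6 × 80 × 0.1767 × 20 = 127.3 kips.
Base metal (shear rupture): φR_n = 0.75 × 0.6 × 70 × 0.3125 × 20 = 196.9 kips.
Governing: weld metal.

φR_n ≈ 127 kips (weld metal governs)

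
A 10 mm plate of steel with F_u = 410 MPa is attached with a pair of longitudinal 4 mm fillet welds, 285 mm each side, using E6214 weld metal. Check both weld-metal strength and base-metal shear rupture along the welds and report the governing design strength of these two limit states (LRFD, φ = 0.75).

E62XX → F_EXX = 620 MPa.
t_e = 0.707 × 4 = 2.828 mm; L = 570 mm.
Weld metal: φR_n = 0.75 × 0.6 × 620 × 2.828 × 570 × 10⁻³ = 449.7 kN.
Base metal (shear rupture): φR_n = 0.75 × 0.6 × 410 × 10 × 570 × 10⁻³ = 1052 kN.
Governing: weld metal.

φR_n ≈ 450 kN (weld metal governs)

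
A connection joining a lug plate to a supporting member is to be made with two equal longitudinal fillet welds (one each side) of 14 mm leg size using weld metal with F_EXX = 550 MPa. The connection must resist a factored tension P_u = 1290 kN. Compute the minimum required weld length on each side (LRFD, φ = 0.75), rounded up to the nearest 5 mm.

L = 265 mm on each side

Throat t_e = 0.707 × 14 = 9.898 mm.
φr_n = 0.75 × 0.6 × 550 × 9.898 × 10⁻³ = 2.45 kN/mm.
L_req = P_u / φr_n = 1290 / 2.45 = 526.6 mm total.
Per side: 526.6 / 2 = 263.3 mm.
Round up → use L = 265 mm on each side.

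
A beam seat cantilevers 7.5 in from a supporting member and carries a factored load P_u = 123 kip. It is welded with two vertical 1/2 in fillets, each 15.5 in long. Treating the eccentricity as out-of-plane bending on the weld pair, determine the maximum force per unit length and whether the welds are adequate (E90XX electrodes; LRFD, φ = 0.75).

f_max ≈ 12.2 kip/in; adequate

E90XX → F_EXX = 90 ksi.
L_w = 2 × 15.5 = 31 in; section modulus (unit throat) S = 2 × L²/6 = 80.08 in².
Direct shear f_v = P/L_w = 123/31 = 3.968 kip/in.
Moment M = P × e = 123 × 7.5 = 922.5 kip·in; bending f_b = M/S = 11.52 kip/in.
f_max = √(f_v² + f_b²) = √(3.968² + 11.52²) = 12.18 kip/in.
φr_n = 0.75 × 0.6 × 90 × (0.707 × 0.5) = 14.32 kip/in → adequate.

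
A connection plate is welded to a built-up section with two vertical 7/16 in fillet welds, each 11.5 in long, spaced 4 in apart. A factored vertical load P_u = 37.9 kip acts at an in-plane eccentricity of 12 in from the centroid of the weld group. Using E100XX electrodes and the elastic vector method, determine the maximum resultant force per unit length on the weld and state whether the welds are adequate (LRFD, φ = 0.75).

E100XX → F_EXX = 100 ksi.
Total weld length L_w = 23 in. Treat welds as unit-width lines.
Polar moment about centroid: J = 2[d³/12 + d(b/2)²] = 2[11.5³/12 + 11.5×2²] = 345.5 in³.
Direct shear f_v = P/L_w = 37.9 / 23 = 1.648 kip/in (vertical).
Torsion M = P·e = 37.9 × 12 = 454.8 kip·in.
Critical point at (x, y) = (2, 5.75) from centroid. f_tx = M·y/J = 7.569 kip/in; f_ty = M·x/J = 2.633 kip/in.
Resultant f_max = √[f_tx² + (f_v + f_ty)²] = √[7.569² + (1.648 + 2.633)²] = 8.696 kip/in.
Capacity per unit length: φr_n = 0.75 × 0.6 × 100 × (0.707 × 0.4375) = 13.92 kip/in.
8.696 ≤ 13.92 → adequate.

f_max ≈ 8.7 kip/in; adequate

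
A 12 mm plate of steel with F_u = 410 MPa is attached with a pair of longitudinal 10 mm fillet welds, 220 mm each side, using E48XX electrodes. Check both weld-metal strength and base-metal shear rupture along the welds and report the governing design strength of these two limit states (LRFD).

E48XX → F_EXX = 480 MPa.
t_e = 0.707 × 10 = 7.07 mm; L = 440 mm.
Weld metal: φR_n = 0.75 × 0.6 × 480 × 7.07 × 440 × 10⁻³ = 671.9 kN.
Base metal (shear rupture): φR_n = 0.75 × 0.6 × 410 × 12 × 440 × 10⁻³ = 974.2 kN.
Governing: weld metal.

φR_n ≈ 672 kN (weld metal governs)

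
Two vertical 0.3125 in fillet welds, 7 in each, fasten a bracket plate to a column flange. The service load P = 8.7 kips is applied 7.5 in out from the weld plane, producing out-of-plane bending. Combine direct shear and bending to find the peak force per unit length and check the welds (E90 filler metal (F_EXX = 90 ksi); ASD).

f_max ≈ 4.04 kip/in; adequate

L_w = 2 × 7 = 14 in; section modulus (unit throat) S = 2 × L²/6 = 16.33 in².
Direct shear f_v = P/L_w = 8.7/14 = 0.6214 kip/in.
Moment M = P × e = 8.7 × 7.5 = 65.25 kip·in; bending f_b = M/S = 3.995 kip/in.
f_max = √(f_v² + f_b²) = √(0.6214² + 3.995²) = 4.043 kip/in.
r_n/Ω = (1/2.0) × 0.6 × 90 × (0.707 × 0.3125) = 5.965 kip/in → adequate.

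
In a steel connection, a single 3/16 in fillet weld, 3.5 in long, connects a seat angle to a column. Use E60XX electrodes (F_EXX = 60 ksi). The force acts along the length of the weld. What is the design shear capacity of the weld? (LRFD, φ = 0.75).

Effective throat t_e = 0.707 × 0.1875 = 0.1326 in.
Total length L = 3.5 in; A_we = 0.1326 × 3.5 = 0.464 in².
F_nw = 0.6 F_EXX = 0.6 × 60 = 36 ksi.
φR_n = 0.75 × 36 × 0.464 = 12.53 kip.

φR_n ≈ 12.5 kip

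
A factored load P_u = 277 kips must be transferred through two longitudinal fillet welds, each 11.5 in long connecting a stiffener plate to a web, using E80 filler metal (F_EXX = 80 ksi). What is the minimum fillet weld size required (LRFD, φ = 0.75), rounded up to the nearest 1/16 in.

w = 1/2 in

Total weld length L = 23 in.
Required throat t_e = P_u / (φ × 0.6 F_EXX × L) = 277 / (0.75 × 0.6 × 80 × 23) = 0.3345 in.
Required leg w = t_e / 0.707 = 0.4732 in → use 1/2 in.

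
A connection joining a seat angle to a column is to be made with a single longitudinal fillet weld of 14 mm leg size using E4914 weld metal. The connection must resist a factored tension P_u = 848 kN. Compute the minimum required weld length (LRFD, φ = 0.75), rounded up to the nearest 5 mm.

L = 390 mm

E49XX → F_EXX = 490 MPa.
Throat t_e = 0.707 × 14 = 9.898 mm.
φr_n = 0.75 × 0.6 × 490 × 9.898 × 10⁻³ = 2.183 kN/mm.
L_req = P_u / φr_n = 848 / 2.183 = 388.5 mm total.
Round up → use L = 390 mm.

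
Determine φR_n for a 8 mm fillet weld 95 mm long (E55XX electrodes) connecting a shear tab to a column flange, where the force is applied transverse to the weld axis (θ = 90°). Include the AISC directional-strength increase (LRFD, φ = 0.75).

φR_n ≈ 199 kN

E55XX → F_EXX = 550 MPa.
t_e = 0.707 × 8 = 5.656 mm; A_we = 5.656 × 95 = 537.3 mm².
Directional factor: 1.0 + 0.5 sin^1.5(90°) = 1.5.
F_nw = 0.6 × 550 × 1.5 = 495 MPa.
φR_n = 0.75 × 495 × 537.3 × 10⁻³ = 199.5 kN.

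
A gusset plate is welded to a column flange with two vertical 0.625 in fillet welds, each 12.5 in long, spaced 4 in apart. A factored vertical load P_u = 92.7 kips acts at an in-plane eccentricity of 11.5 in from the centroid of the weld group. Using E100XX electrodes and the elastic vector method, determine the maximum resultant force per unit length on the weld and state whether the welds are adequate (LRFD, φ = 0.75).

E100XX → F_EXX = 100 ksi.
Total weld length L_w = 25 in. Treat welds as unit-width lines.
Polar moment about centroid: J = 2[d³/12 + d(b/2)²] = 2[12.5³/12 + 12.5×2²] = 425.5 in³.
Direct shear f_v = P/L_w = 92.7 / 25 = 3.708 kip/in (vertical).
Torsion M = P·e = 92.7 × 11.5 = 1066 kip·in.
Critical point at (x, y) = (2, 6.25) from centroid. f_tx = M·y/J = 15.66 kip/in; f_ty = M·x/J = 5.011 kip/in.
Resultant f_max = √[f_tx² + (f_v + f_ty)²] = √[15.66² + (3.708 + 5.011)²] = 17.92 kip/in.
Capacity per unit length: φr_n = 0.75 × 0.6 × 100 × (0.707 × 0.625) = 19.88 kip/in.
17.92 ≤ 19.88 → adequate.

f_max ≈ 17.9 kip/in; adequate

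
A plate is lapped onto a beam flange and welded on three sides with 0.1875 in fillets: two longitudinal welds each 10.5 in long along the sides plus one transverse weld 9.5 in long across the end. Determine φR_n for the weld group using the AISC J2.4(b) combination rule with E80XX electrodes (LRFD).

φR_n ≈ 153 kips

E80XX → F_EXX = 80 ksi.
t_e = 0.707 × 0.1875 = 0.1326 in.
R_nwl = 0.6 × 80 × 0.1326 × 21 = 133.6 kips (longitudinal, 2 welds).
R_nwt = 0.6 × 80 × 0.1326 × 9.5 = 60.45 kips (transverse, base value).
(i) R_nwl + R_nwt = 194.1 kips; (ii) 0.85 R_nwl + 1.5 R_nwt = 204.3 kips.
R_n = max = 204.3 kips [governs: (ii)]; φR_n = 153.2 kips.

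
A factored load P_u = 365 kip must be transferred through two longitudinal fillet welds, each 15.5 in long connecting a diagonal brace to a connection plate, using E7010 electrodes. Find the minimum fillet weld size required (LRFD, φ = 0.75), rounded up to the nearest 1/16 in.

E70XX → F_EXX = 70 ksi.
Total weld length L = 31 in.
Required throat t_e = P_u / (φ × 0.6 F_EXX × L) = 365 / (0.75 × 0.6 × 70 × 31) = 0.3738 in.
Required leg w = t_e / 0.707 = 0.5287 in → use 9/16 in.

w = 9/16 in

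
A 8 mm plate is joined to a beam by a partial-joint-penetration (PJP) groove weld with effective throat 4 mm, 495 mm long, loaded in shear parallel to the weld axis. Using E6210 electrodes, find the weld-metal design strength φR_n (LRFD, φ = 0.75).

E62XX → F_EXX = 620 MPa.
Effective throat (given) t_e = 4 mm.
A_we = 4 × 495 = 1980 mm².
F_nw = 0.6 F_EXX = 372 MPa.
φR_n = 0.75 × 372 × 1980 × 10⁻³ = 552.4 kN.

φR_n ≈ 552 kN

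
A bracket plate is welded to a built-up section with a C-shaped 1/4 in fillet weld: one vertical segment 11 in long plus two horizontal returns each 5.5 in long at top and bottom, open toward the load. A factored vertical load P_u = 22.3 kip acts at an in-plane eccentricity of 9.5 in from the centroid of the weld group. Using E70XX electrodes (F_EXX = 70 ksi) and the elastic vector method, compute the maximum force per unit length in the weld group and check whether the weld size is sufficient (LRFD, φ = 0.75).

Total weld length L_w = 22 in. Treat welds as unit-width lines.
Centroid: x̄ = 2×5.5×2.75 / 22 = 1.375 in from the vertical weld.
Polar moment about centroid: J = I_x + I_y = [11³/12 + 2×5.5×5.5²] + [11×1.375² + 2(5.5³/12 + 5.5×1.375²)] = 513 in³.
Direct shear f_v = P/L_w = 22.3 / 22 = 1.014 kip/in (vertical).
Torsion M = P·e = 22.3 × 9.5 = 211.85 kip·in.
Critical point at (x, y) = (4.125, 5.5) from centroid. f_tx = M·y/J = 2.271 kip/in; f_ty = M·x/J = 1.704 kip/in.
Resultant f_max = √[f_tx² + (f_v + f_ty)²] = √[2.271² + (1.014 + 1.704)²] = 3.541 kip/in.
Capacity per unit length: φr_n = 0.75 × 0.6 × 70 × (0.707 × 0.25) = 5.568 kip/in.
3.541 ≤ 5.568 → adequate.

f_max ≈ 3.54 kip/in; adequate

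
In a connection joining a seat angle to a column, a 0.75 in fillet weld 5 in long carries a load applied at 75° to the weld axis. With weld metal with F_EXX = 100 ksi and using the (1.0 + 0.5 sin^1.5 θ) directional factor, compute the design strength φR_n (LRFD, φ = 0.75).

t_e = 0.707 × 0.75 = 0.5302 in; A_we = 0.5302 × 5 = 2.651 in².
Directional factor: 1.0 + 0.5 sin^1.5(75°) = 1.475.
F_nw = 0.6 × 100 × 1.475 = 88.48 ksi.
φR_n = 0.75 × 88.48 × 2.651 = 175.9 kips.

φR_n ≈ 176 kips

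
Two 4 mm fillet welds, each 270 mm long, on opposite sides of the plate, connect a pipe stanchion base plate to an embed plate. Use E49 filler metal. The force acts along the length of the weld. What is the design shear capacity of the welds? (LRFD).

E49XX → F_EXX = 490 MPa.
Effective throat t_e = 0.707 × 4 = 2.828 mm.
Total length L = 540 mm; A_we = 2.828 × 540 = 1527 mm².
F_nw = 0.6 F_EXX = 0.6 × 490 = 294 MPa.
φR_n = 0.75 × 294 × 1527 × 10⁻³ = 336.7 kN.

φR_n ≈ 337 kN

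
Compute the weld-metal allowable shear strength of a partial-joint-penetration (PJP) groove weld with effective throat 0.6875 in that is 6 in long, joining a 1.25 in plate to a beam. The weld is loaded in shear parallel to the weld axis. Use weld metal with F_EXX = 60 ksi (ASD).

R_n/Ω ≈ 74.2 kip

Effective throat (given) t_e = 0.6875 in.
A_we = 0.6875 × 6 = 4.125 in².
F_nw = 0.6 F_EXX = 36 ksi.
R_n/Ω = (36 × 4.125) / 2.0 = 74.25 kip.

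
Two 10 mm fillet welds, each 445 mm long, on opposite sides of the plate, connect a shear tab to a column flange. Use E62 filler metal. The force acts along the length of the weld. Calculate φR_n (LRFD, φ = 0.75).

E62XX → F_EXX = 620 MPa.
Effective throat t_e = 0.707 × 10 = 7.07 mm.
Total length L = 890 mm; A_we = 7.07 × 890 = 6292 mm².
F_nw = 0.6 F_EXX = 0.6 × 620 = 372 MPa.
φR_n = 0.75 × 372 × 6292 × 10⁻³ = 1756 kN.

φR_n ≈ 1760 kN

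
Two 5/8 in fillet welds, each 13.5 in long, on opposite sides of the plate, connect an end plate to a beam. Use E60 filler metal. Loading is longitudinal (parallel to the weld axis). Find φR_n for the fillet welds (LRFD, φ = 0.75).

E60XX → F_EXX = 60 ksi.
Effective throat t_e = 0.707 × 0.625 = 0.4419 in.
Total length L = 27 in; A_we = 0.4419 × 27 = 11.93 in².
F_nw = 0.6 F_EXX = 0.6 × 60 = 36 ksi.
φR_n = 0.75 × 36 × 11.93 = 322.1 kips.

φR_n ≈ 322 kips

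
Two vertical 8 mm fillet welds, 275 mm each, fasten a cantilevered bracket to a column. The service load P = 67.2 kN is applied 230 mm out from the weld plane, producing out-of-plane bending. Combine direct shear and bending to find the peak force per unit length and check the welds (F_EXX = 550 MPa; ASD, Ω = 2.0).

f_max ≈ 625 N/mm; adequate

L_w = 2 × 275 = 550 mm; section modulus (unit throat) S = 2 × L²/6 = 25210 mm².
Direct shear f_v = P/L_w = 67.2×10³/550 = 122.2 N/mm.
Moment M = P × e = 67.2×10³ × 230 = 15456000 N·mm; bending f_b = M/S = 613.1 N/mm.
f_max = √(f_v² + f_b²) = √(122.2² + 613.1²) = 625.2 N/mm.
r_n/Ω = (1/2.0) × 0.6 × 550 × (0.707 × 8) = 933.2 N/mm → adequate.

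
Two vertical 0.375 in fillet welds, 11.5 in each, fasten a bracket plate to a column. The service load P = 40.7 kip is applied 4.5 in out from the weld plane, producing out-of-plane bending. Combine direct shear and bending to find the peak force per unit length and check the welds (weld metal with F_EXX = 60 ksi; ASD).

f_max ≈ 4.52 kip/in; adequate

L_w = 2 × 11.5 = 23 in; section modulus (unit throat) S = 2 × L²/6 = 44.08 in².
Direct shear f_v = P/L_w = 40.7/23 = 1.77 kip/in.
Moment M = P × e = 40.7 × 4.5 = 183.15 kip·in; bending f_b = M/S = 4.155 kip/in.
f_max = √(f_v² + f_b²) = √(1.77² + 4.155²) = 4.516 kip/in.
r_n/Ω = (1/2.0) × 0.6 × 60 × (0.707 × 0.375) = 4.772 kip/in → adequate.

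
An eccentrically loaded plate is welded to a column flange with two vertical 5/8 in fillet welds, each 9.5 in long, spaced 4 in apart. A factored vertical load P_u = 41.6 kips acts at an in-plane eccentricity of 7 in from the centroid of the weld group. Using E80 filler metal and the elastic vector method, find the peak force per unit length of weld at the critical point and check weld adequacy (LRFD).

E80XX → F_EXX = 80 ksi.
Total weld length L_w = 19 in. Treat welds as unit-width lines.
Polar moment about centroid: J = 2[d³/12 + d(b/2)²] = 2[9.5³/12 + 9.5×2²] = 218.9 in³.
Direct shear f_v = P/L_w = 41.6 / 19 = 2.189 kip/in (vertical).
Torsion M = P·e = 41.6 × 7 = 291.2 kip·in.
Critical point at (x, y) = (2, 4.75) from centroid. f_tx = M·y/J = 6.319 kip/in; f_ty = M·x/J = 2.661 kip/in.
Resultant f_max = √[f_tx² + (f_v + f_ty)²] = √[6.319² + (2.189 + 2.661)²] = 7.966 kip/in.
Capacity per unit length: φr_n = 0.75 × 0.6 × 80 × (0.707 × 0.625) = 15.91 kip/in.
7.966 ≤ 15.91 → adequate.

f_max ≈ 7.97 kip/in; adequate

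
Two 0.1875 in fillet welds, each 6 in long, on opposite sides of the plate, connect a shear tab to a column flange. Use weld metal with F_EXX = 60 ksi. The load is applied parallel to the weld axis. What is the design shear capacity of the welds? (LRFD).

Effective throat t_e = 0.707 × 0.1875 = 0.1326 in.
Total length L = 12 in; A_we = 0.1326 × 12 = 1.591 in².
F_nw = 0.6 F_EXX = 0.6 × 60 = 36 ksi.
φR_n = 0.75 × 36 × 1.591 = 42.95 kips.

φR_n ≈ 43 kips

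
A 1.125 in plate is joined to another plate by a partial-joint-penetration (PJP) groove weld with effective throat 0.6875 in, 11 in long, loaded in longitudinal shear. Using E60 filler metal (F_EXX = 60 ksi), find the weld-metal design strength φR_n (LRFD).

Effective throat (given) t_e = 0.6875 in.
A_we = 0.6875 × 11 = 7.562 in².
F_nw = 0.6 F_EXX = 36 ksi.
φR_n = 0.75 × 36 × 7.562 = 204.2 kips.

φR_n ≈ 204 kips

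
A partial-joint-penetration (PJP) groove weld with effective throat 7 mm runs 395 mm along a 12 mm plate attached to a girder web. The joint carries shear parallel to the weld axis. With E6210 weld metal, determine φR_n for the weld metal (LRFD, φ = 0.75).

E62XX → F_EXX = 620 MPa.
Effective throat (given) t_e = 7 mm.
A_we = 7 × 395 = 2765 mm².
F_nw = 0.6 F_EXX = 372 MPa.
φR_n = 0.75 × 372 × 2765 × 10⁻³ = 771.4 kN.

φR_n ≈ 771 kN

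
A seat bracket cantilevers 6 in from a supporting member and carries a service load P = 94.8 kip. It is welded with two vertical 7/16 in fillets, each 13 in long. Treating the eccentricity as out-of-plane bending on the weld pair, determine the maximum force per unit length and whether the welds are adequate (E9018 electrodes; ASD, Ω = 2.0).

E90XX → F_EXX = 90 ksi.
L_w = 2 × 13 = 26 in; section modulus (unit throat) S = 2 × L²/6 = 56.33 in².
Direct shear f_v = P/L_w = 94.8/26 = 3.646 kip/in.
Moment M = P × e = 94.8 × 6 = 568.8 kip·in; bending f_b = M/S = 10.1 kip/in.
f_max = √(f_v² + f_b²) = √(3.646² + 10.1²) = 10.74 kip/in.
r_n/Ω = (1/2.0) × 0.6 × 90 × (0.707 × 0.4375) = 8.351 kip/in → NOT adequate.

f_max ≈ 10.7 kip/in; NOT adequate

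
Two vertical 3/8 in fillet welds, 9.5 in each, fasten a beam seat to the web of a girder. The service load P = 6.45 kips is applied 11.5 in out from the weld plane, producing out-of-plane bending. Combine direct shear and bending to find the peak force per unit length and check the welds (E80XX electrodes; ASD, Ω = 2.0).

E80XX → F_EXX = 80 ksi.
L_w = 2 × 9.5 = 19 in; section modulus (unit throat) S = 2 × L²/6 = 30.08 in².
Direct shear f_v = P/L_w = 6.45/19 = 0.3395 kip/in.
Moment M = P × e = 6.45 × 11.5 = 74.175 kip·in; bending f_b = M/S = 2.466 kip/in.
f_max = √(f_v² + f_b²) = √(0.3395² + 2.466²) = 2.489 kip/in.
r_n/Ω = (1/2.0) × 0.6 × 80 × (0.707 × 0.375) = 6.363 kip/in → adequate.

f_max ≈ 2.49 kip/in; adequate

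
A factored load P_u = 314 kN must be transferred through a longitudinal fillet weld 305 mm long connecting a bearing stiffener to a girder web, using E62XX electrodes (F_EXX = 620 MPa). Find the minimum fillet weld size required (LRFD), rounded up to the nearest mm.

w = 6 mm

Total weld length L = 305 mm.
Required throat t_e = P_u / (φ × 0.6 F_EXX × L) = 314 / (0.75 × 0.6 × 620 × 305 × 10⁻³) = 3.69 mm.
Required leg w = t_e / 0.707 = 5.219 mm → use 6 mm.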